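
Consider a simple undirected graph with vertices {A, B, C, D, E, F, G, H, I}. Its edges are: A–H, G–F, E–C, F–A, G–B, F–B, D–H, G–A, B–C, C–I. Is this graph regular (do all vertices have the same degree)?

No

Degrees: A:3, B:3, C:3, D:1, E:1, F:3, G:3, H:2, I:1
Vertex D has degree 1 while A has degree 3, so the graph is not regular.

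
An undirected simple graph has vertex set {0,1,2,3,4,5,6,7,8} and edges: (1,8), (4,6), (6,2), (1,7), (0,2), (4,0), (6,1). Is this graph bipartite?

Color {1, 2, 3, 4, 5} black and {0, 6, 7, 8} white. No edge joins two same-colored vertices, so the graph is bipartite.

Yes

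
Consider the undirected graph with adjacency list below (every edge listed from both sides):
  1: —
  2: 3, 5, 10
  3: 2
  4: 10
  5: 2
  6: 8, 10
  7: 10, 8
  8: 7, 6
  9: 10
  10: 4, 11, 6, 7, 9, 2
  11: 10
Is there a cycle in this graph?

Yes

|V| = 11, |E| = 10, number of components = 2.
One cycle is 10-7-8-6-10.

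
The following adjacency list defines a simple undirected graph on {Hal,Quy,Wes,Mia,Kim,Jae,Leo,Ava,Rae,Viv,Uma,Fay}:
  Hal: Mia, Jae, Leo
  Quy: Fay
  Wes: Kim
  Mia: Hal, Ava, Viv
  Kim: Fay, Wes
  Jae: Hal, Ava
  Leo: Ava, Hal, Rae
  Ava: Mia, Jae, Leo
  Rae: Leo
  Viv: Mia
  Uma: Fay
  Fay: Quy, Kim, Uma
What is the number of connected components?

Component: {Quy, Wes, Kim, Uma, Fay}
Component: {Hal, Mia, Jae, Leo, Ava, Rae, Viv}

2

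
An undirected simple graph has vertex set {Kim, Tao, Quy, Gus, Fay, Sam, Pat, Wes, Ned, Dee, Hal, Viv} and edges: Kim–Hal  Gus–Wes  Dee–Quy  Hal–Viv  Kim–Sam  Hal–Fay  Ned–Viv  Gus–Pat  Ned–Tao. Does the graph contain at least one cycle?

No

|V| = 12, |E| = 9, number of components = 3.
Since 9 = 12 - 3, the graph is a forest and contains no cycle.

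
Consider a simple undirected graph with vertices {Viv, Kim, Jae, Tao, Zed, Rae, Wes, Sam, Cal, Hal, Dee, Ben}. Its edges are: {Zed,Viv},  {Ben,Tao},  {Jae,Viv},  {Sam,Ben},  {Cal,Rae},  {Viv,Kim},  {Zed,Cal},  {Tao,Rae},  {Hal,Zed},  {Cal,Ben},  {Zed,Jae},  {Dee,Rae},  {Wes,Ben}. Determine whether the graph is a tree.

|V| = 12, |E| = 13.
Connected but with 13 > 11 edges, so it has a cycle and is not a tree.

No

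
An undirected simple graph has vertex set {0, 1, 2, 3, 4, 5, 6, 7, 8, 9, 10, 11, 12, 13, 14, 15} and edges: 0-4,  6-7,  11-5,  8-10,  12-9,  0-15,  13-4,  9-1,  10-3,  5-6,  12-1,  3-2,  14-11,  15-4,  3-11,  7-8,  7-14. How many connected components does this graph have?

Component: {1, 9, 12}
Component: {0, 4, 13, 15}
Component: {2, 3, 5, 6, 7, 8, 10, 11, 14}

3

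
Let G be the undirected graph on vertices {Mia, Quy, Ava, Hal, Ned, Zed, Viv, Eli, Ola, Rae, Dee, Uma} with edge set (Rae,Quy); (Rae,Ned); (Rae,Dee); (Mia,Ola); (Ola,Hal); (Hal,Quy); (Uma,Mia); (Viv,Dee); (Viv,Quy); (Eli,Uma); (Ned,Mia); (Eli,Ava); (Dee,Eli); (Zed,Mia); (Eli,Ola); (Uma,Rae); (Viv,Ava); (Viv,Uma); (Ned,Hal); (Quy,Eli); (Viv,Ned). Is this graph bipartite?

Yes

A valid 2-coloring puts {Quy, Ava, Ned, Zed, Ola, Dee, Uma} on one side and {Mia, Hal, Viv, Eli, Rae} on the other; every edge crosses between the two sides.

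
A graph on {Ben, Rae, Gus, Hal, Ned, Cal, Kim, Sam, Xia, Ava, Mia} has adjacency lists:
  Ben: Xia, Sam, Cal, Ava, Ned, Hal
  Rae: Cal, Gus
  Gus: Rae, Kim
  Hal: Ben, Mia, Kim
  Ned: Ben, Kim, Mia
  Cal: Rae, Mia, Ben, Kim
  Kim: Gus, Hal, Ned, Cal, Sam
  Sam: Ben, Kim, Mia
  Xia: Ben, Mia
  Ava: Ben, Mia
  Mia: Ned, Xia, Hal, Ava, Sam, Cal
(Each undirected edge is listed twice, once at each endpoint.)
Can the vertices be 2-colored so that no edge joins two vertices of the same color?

Yes

Color {Gus, Hal, Ned, Cal, Sam, Xia, Ava} black and {Ben, Rae, Kim, Mia} white. No edge joins two same-colored vertices, so the graph is bipartite.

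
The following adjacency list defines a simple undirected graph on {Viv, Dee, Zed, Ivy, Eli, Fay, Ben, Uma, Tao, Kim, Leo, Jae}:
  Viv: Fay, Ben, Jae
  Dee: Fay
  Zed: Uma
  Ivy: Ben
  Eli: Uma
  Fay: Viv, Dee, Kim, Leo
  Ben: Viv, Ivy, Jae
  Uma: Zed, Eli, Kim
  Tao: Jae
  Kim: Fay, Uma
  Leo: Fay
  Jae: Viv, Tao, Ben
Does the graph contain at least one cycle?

|V| = 12, |E| = 12, number of components = 1.
Since 12 > 12 - 1, a cycle must exist; for instance Viv-Jae-Ben-Viv.

Yes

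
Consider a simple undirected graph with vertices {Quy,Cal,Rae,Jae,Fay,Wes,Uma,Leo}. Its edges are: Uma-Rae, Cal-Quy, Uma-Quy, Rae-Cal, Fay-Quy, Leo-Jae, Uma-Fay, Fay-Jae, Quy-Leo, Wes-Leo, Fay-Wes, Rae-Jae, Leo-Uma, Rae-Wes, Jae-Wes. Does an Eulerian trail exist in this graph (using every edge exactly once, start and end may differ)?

Yes

Degrees: Quy:4, Cal:2, Rae:4, Jae:4, Fay:4, Wes:4, Uma:4, Leo:4
Odd-degree vertices: none (0 total).
With 0 odd-degree vertices and all edges in one connected piece, an Eulerian trail exists.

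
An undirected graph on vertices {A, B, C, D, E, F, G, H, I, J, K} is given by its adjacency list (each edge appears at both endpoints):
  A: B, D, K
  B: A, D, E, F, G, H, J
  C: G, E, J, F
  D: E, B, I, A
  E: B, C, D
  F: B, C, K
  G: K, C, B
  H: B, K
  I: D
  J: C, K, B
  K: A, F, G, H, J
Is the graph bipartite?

No

B-D-E-B is an odd cycle (length 3), and a bipartite graph can contain only even cycles.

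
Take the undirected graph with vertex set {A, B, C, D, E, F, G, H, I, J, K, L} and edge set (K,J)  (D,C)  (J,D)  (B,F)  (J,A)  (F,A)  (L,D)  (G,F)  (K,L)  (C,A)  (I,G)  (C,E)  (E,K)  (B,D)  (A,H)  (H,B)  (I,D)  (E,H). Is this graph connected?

Yes

Starting from A and exploring outward reaches every vertex (A, J, H, C, F, K, D, E, B, G, L, I); the graph is connected.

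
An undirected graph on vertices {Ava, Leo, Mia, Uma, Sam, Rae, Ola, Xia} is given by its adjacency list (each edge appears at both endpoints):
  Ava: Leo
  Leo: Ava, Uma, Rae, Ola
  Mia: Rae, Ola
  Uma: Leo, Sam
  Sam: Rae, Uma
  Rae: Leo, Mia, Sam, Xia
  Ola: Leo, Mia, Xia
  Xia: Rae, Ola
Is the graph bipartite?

Partition the vertices as {Leo, Mia, Sam, Xia} vs {Ava, Uma, Rae, Ola}. Each listed edge has one endpoint in each part, so the graph is bipartite.

Yes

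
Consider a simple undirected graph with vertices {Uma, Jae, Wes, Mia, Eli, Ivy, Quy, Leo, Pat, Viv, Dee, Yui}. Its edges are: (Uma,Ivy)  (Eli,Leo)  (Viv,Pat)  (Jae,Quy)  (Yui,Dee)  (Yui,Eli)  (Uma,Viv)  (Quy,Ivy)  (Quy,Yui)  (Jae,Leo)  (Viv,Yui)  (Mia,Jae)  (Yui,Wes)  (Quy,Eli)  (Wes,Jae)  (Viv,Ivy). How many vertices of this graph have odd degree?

Degrees: Uma:2, Jae:4, Wes:2, Mia:1, Eli:3, Ivy:3, Quy:4, Leo:2, Pat:1, Viv:4, Dee:1, Yui:5
Odd-degree vertices: Mia, Eli, Ivy, Pat, Dee, Yui.

6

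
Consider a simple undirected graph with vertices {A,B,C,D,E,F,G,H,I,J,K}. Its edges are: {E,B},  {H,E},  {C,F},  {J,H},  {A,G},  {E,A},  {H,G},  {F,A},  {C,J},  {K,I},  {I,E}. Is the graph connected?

No

Component: {D}
Component: {A, B, C, E, F, G, H, I, J, K}
No edge joins these 2 groups, so the graph is disconnected.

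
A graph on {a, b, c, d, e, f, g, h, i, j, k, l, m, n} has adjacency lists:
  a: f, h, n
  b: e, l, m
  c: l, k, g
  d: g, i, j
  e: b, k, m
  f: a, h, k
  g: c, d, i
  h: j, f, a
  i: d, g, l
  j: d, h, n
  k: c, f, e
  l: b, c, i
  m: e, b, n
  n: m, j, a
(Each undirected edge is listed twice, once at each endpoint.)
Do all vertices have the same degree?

Degrees: a:3, b:3, c:3, d:3, e:3, f:3, g:3, h:3, i:3, j:3, k:3, l:3, m:3, n:3
Every vertex has degree 3, so the graph is 3-regular.

Yes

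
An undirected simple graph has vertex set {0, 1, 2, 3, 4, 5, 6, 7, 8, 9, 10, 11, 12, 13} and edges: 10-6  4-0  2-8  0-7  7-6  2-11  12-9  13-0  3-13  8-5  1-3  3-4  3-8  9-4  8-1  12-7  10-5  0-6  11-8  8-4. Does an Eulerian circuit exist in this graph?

No

Degrees: 0:4, 1:2, 2:2, 3:4, 4:4, 5:2, 6:3, 7:3, 8:6, 9:2, 10:2, 11:2, 12:2, 13:2
Vertices with odd degree: 6, 7. An Eulerian circuit requires all degrees even.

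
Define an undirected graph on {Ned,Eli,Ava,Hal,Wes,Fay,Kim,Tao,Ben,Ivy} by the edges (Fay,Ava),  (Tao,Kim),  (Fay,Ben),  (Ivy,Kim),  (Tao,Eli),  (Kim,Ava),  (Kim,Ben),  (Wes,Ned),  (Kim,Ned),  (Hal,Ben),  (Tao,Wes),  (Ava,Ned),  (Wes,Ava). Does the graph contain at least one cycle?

Yes

The graph has 10 vertices, 13 edges, and 1 connected component.
One cycle is Kim-Ben-Fay-Ava-Kim.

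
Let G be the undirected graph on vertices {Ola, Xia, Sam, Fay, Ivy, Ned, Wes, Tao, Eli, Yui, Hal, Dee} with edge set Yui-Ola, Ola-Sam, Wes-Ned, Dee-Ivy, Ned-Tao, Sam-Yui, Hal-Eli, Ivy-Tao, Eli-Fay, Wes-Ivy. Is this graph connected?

Component: {Xia}
Component: {Ola, Sam, Yui}
Component: {Fay, Eli, Hal}
Component: {Ivy, Ned, Wes, Tao, Dee}
No edge joins these 4 groups, so the graph is disconnected.

No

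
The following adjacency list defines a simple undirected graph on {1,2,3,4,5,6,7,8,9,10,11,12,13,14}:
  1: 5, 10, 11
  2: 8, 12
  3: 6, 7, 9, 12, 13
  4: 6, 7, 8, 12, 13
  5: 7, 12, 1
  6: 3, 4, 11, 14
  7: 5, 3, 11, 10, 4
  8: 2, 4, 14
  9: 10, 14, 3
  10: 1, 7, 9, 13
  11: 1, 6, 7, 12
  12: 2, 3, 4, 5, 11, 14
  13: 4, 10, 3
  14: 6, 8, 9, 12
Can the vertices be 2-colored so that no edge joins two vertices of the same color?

Yes

Color {2, 3, 4, 5, 10, 11, 14} black and {1, 6, 7, 8, 9, 12, 13} white. No edge joins two same-colored vertices, so the graph is bipartite.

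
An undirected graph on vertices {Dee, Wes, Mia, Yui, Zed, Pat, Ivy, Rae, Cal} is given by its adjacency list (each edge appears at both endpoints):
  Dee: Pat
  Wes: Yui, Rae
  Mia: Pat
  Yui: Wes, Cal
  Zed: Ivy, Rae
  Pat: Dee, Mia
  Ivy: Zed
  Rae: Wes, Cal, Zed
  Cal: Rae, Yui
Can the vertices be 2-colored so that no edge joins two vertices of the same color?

Color {Yui, Pat, Ivy, Rae} black and {Dee, Wes, Mia, Zed, Cal} white. No edge joins two same-colored vertices, so the graph is bipartite.

Yes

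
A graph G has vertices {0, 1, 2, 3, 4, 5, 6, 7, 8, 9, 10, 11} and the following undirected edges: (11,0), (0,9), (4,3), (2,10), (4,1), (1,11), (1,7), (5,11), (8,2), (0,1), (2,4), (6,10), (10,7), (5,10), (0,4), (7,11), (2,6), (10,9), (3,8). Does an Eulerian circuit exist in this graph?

No

Degrees: 0:4, 1:4, 2:4, 3:2, 4:4, 5:2, 6:2, 7:3, 8:2, 9:2, 10:5, 11:4
Vertices with odd degree: 7, 10. An Eulerian circuit requires all degrees even.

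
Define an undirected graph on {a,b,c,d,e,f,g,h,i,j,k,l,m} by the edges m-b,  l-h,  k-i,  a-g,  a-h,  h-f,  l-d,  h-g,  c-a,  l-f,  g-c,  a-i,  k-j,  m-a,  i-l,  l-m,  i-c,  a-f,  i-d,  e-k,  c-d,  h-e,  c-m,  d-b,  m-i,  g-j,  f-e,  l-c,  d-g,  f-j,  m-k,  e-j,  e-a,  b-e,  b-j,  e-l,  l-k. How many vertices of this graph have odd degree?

8

Degrees: a:7, b:4, c:6, d:5, e:7, f:5, g:5, h:5, i:6, j:5, k:5, l:8, m:6
Odd-degree vertices: a, d, e, f, g, h, j, k.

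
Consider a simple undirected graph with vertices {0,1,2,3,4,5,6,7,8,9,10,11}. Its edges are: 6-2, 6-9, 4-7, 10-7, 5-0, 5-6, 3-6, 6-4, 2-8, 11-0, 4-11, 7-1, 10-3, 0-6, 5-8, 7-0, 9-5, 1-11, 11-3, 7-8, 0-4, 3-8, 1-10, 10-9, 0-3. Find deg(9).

Neighbors of 9: 5, 6, 10.

3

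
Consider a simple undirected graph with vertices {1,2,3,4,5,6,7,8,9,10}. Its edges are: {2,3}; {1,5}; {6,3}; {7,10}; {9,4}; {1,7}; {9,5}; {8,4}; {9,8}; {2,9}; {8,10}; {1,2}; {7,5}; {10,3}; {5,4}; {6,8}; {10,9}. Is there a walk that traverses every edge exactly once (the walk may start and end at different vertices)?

Degrees: 1:3, 2:3, 3:3, 4:3, 5:4, 6:2, 7:3, 8:4, 9:5, 10:4
Odd-degree vertices: 1, 2, 3, 4, 7, 9 (6 total).
With 6 odd-degree vertices (more than two), no single trail can use every edge.

No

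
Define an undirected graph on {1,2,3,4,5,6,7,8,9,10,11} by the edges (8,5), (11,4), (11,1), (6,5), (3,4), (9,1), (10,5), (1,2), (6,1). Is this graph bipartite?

Yes

Partition the vertices as {2, 3, 6, 7, 8, 9, 10, 11} vs {1, 4, 5}. Each listed edge has one endpoint in each part, so the graph is bipartite.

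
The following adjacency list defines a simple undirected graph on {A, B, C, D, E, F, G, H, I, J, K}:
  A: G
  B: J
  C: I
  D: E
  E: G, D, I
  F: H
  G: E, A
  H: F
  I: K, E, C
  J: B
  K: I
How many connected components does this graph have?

Component: {B, J}
Component: {F, H}
Component: {A, C, D, E, G, I, K}

3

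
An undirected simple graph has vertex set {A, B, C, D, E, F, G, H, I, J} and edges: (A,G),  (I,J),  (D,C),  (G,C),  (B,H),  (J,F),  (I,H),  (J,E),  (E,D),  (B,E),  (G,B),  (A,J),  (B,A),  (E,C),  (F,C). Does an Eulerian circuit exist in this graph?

No

Degrees: A:3, B:4, C:4, D:2, E:4, F:2, G:3, H:2, I:2, J:4
A, G have odd degree; an Eulerian circuit needs every degree to be even, so none exists.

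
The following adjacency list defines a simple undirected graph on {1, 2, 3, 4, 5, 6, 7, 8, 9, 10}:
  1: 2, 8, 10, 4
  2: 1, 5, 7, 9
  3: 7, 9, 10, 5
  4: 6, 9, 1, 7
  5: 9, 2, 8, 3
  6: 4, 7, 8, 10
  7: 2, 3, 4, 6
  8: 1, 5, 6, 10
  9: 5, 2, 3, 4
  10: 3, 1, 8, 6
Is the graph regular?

Yes

Degrees: 1:4, 2:4, 3:4, 4:4, 5:4, 6:4, 7:4, 8:4, 9:4, 10:4
Every vertex has degree 4, so the graph is 4-regular.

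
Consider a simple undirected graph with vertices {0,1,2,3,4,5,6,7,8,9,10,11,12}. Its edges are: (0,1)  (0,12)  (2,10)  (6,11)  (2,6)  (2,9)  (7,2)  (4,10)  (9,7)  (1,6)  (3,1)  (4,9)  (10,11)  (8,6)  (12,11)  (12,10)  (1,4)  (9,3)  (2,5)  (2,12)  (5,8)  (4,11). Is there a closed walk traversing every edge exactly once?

Degrees: 0:2, 1:4, 2:6, 3:2, 4:4, 5:2, 6:4, 7:2, 8:2, 9:4, 10:4, 11:4, 12:4
Every vertex has even degree and the edges form a single connected piece, so an Eulerian circuit exists.

Yes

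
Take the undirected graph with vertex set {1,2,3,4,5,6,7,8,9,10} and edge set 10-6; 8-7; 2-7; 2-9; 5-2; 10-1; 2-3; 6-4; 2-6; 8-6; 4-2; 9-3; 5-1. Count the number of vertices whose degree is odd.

Degrees: 1:2, 2:6, 3:2, 4:2, 5:2, 6:4, 7:2, 8:2, 9:2, 10:2
Odd-degree vertices: none.

0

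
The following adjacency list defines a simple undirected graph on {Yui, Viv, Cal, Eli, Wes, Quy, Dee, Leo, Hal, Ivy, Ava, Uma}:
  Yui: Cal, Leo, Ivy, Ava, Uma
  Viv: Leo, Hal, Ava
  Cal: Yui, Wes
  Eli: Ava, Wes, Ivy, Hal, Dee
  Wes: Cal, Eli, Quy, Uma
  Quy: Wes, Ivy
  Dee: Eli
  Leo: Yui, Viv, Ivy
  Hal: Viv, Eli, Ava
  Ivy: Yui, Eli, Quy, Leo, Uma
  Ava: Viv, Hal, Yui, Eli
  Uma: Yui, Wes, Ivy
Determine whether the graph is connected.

Starting from Yui and exploring outward reaches every vertex (Yui, Leo, Uma, Ava, Cal, Ivy, Viv, Wes, Eli, Hal, Quy, Dee); the graph is connected.

Yes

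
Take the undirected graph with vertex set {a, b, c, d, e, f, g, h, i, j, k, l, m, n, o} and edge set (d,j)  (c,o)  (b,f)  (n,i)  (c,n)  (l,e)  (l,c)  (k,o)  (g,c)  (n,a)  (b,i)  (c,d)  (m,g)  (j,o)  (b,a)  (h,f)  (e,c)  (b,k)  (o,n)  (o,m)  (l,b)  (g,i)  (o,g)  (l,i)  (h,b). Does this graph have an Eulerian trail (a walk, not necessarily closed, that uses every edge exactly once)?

Degrees: a:2, b:6, c:6, d:2, e:2, f:2, g:4, h:2, i:4, j:2, k:2, l:4, m:2, n:4, o:6
Odd-degree vertices: none (0 total).
The non-isolated vertices are connected and exactly 0 have odd degree, so an Eulerian trail exists.

Yes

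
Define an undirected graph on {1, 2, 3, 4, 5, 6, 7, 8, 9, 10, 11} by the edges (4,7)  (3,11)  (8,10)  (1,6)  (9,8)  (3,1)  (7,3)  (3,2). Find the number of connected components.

Component: {5}
Component: {8, 9, 10}
Component: {1, 2, 3, 4, 6, 7, 11}

3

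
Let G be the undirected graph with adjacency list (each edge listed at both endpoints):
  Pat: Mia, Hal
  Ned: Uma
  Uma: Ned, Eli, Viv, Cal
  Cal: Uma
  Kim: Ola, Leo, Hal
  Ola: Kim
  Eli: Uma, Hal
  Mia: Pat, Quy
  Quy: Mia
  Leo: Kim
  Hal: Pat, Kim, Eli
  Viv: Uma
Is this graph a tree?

|V| = 12, |E| = 11.
Connected and |E| = |V| - 1, which characterizes a tree.

Yes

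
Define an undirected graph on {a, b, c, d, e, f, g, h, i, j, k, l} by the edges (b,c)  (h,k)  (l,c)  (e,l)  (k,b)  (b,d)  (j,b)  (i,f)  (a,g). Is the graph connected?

No

Component: {a, g}
Component: {f, i}
Component: {b, c, d, e, h, j, k, l}
No edge joins these 3 groups, so the graph is disconnected.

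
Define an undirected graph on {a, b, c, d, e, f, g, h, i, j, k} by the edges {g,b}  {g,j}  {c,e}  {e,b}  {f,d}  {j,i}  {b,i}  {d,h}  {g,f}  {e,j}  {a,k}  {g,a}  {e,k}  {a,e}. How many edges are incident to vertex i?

2

Neighbors of i: b, j.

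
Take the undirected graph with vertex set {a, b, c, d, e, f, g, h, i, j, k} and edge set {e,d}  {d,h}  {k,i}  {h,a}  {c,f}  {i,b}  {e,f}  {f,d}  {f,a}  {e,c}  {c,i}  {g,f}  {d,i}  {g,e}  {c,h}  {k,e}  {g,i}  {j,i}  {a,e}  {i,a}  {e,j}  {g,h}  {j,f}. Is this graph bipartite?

No

The cycle e-f-j-e has length 3, which is odd, so the graph is not bipartite.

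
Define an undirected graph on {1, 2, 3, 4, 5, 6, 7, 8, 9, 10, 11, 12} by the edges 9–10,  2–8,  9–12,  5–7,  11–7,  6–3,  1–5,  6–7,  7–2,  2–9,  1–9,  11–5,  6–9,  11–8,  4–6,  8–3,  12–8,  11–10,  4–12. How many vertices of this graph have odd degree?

Degrees: 1:2, 2:3, 3:2, 4:2, 5:3, 6:4, 7:4, 8:4, 9:5, 10:2, 11:4, 12:3
Odd-degree vertices: 2, 5, 9, 12.

4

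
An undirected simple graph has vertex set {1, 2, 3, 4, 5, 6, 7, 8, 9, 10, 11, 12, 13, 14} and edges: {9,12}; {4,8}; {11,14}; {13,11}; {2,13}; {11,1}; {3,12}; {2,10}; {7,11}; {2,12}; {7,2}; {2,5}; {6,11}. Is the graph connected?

Component: {4, 8}
Component: {1, 2, 3, 5, 6, 7, 9, 10, 11, 12, 13, 14}
There are 2 separate components, so the graph is not connected.

No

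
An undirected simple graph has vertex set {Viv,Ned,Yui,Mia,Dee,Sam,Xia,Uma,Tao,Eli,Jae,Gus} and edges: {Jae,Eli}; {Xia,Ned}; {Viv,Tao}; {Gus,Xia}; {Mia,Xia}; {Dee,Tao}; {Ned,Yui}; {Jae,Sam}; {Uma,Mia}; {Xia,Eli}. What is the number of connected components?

Component: {Viv, Dee, Tao}
Component: {Ned, Yui, Mia, Sam, Xia, Uma, Eli, Jae, Gus}

2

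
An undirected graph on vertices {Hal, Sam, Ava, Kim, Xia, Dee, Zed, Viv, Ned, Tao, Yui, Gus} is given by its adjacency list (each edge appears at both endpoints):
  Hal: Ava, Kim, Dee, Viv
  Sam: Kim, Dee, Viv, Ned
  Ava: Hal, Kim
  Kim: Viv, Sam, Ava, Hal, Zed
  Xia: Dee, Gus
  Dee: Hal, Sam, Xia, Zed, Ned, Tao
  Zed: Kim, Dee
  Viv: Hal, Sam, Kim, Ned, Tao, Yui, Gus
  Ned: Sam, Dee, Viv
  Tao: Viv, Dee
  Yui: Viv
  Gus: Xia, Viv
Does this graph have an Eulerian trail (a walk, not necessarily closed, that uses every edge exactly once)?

No

Degrees: Hal:4, Sam:4, Ava:2, Kim:5, Xia:2, Dee:6, Zed:2, Viv:7, Ned:3, Tao:2, Yui:1, Gus:2
Odd-degree vertices: Kim, Viv, Ned, Yui (4 total).
With 4 odd-degree vertices (more than two), no single trail can use every edge.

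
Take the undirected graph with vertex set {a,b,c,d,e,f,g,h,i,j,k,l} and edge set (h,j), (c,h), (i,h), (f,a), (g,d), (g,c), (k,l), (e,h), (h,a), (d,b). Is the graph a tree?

|V| = 12, |E| = 10.
It is not connected, so it is not a tree.

No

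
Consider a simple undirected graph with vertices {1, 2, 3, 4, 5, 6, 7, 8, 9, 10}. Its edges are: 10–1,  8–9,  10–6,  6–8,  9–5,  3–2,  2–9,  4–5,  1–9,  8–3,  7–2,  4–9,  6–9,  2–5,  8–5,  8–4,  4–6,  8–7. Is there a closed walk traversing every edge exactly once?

Yes

Degrees: 1:2, 2:4, 3:2, 4:4, 5:4, 6:4, 7:2, 8:6, 9:6, 10:2
Every vertex has even degree and the edges form a single connected piece, so an Eulerian circuit exists.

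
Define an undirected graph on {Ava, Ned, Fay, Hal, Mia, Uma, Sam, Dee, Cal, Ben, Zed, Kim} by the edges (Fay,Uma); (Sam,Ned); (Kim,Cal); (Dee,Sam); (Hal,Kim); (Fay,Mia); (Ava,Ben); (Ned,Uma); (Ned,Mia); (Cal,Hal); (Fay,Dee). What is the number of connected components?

Component: {Zed}
Component: {Ava, Ben}
Component: {Hal, Cal, Kim}
Component: {Ned, Fay, Mia, Uma, Sam, Dee}

4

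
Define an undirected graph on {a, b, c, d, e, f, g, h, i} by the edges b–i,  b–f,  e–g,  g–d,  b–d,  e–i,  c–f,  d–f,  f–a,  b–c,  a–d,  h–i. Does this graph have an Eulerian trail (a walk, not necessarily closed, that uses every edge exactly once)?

Yes

Degrees: a:2, b:4, c:2, d:4, e:2, f:4, g:2, h:1, i:3
Odd-degree vertices: h, i (2 total).
With 2 odd-degree vertices and all edges in one connected piece, an Eulerian trail exists (from h to i).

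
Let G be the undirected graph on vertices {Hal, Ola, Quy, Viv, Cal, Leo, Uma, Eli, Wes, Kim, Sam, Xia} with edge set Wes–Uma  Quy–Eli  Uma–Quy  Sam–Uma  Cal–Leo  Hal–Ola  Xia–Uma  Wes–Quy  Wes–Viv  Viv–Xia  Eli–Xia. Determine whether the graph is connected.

Component: {Kim}
Component: {Hal, Ola}
Component: {Cal, Leo}
Component: {Quy, Viv, Uma, Eli, Wes, Sam, Xia}
There are 4 separate components, so the graph is not connected.

No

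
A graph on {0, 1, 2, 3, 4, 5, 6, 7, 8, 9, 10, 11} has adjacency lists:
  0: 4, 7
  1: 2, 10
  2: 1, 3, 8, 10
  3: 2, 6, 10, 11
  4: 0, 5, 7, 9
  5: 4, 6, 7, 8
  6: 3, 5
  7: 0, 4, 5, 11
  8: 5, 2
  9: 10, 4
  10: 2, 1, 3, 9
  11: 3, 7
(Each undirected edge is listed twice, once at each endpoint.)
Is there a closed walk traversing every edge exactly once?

Degrees: 0:2, 1:2, 2:4, 3:4, 4:4, 5:4, 6:2, 7:4, 8:2, 9:2, 10:4, 11:2
Every vertex has even degree and the edges form a single connected piece, so an Eulerian circuit exists.

Yes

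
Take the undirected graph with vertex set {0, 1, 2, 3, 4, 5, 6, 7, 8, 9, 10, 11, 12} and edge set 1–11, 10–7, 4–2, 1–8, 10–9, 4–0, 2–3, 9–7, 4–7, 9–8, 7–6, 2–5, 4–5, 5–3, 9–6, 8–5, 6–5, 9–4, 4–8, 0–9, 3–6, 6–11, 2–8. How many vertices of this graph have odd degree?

4

Degrees: 0:2, 1:2, 2:4, 3:3, 4:6, 5:5, 6:5, 7:4, 8:5, 9:6, 10:2, 11:2, 12:0
Odd-degree vertices: 3, 5, 6, 8.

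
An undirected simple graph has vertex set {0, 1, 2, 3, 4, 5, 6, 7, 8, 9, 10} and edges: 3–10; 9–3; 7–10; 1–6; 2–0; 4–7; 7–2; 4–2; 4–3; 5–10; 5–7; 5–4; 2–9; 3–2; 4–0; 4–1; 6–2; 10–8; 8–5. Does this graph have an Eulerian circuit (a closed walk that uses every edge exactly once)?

Degrees: 0:2, 1:2, 2:6, 3:4, 4:6, 5:4, 6:2, 7:4, 8:2, 9:2, 10:4
All degrees are even and the non-isolated vertices are connected — an Eulerian circuit exists.

Yes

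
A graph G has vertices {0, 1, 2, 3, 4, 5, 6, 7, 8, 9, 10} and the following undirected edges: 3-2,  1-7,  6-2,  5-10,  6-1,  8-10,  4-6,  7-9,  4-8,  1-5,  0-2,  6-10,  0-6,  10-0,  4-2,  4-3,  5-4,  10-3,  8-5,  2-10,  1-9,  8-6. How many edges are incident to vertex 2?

Neighbors of 2: 0, 3, 4, 6, 10.

5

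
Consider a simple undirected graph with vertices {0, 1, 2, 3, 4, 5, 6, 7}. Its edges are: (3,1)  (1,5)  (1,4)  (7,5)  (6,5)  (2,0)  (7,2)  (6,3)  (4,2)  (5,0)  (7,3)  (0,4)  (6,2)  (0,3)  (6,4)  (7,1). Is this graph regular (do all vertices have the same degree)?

Degrees: 0:4, 1:4, 2:4, 3:4, 4:4, 5:4, 6:4, 7:4
Every vertex has degree 4, so the graph is 4-regular.

Yes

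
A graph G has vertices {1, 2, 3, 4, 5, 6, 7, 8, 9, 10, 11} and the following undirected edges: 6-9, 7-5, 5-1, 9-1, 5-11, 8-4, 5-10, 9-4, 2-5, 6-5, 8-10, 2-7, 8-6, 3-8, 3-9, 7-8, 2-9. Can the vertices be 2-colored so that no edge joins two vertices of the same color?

No

The cycle 2-7-5-2 has length 3, which is odd, so the graph is not bipartite.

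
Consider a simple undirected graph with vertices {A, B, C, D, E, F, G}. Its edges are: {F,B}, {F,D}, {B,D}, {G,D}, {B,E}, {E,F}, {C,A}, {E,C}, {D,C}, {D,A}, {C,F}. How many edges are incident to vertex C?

4

Neighbors of C: A, D, E, F.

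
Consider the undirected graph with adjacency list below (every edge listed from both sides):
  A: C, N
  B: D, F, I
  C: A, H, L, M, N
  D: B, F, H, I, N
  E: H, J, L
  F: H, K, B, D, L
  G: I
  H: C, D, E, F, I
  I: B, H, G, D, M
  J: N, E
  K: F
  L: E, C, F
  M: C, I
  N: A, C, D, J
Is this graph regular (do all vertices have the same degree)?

Degrees: A:2, B:3, C:5, D:5, E:3, F:5, G:1, H:5, I:5, J:2, K:1, L:3, M:2, N:4
Vertex G has degree 1 while C has degree 5, so the graph is not regular.

No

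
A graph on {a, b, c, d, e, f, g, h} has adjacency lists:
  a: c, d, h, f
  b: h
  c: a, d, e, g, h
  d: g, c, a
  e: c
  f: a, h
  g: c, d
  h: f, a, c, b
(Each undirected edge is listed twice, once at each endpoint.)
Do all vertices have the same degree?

Degrees: a:4, b:1, c:5, d:3, e:1, f:2, g:2, h:4
Degrees are not all equal (e.g. deg(b)=1 but deg(c)=5); not regular.

No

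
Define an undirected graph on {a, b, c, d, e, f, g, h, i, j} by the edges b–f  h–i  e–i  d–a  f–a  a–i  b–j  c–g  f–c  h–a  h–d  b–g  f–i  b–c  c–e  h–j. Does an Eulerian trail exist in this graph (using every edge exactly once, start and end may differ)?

Degrees: a:4, b:4, c:4, d:2, e:2, f:4, g:2, h:4, i:4, j:2
Odd-degree vertices: none (0 total).
With 0 odd-degree vertices and all edges in one connected piece, an Eulerian trail exists.

Yes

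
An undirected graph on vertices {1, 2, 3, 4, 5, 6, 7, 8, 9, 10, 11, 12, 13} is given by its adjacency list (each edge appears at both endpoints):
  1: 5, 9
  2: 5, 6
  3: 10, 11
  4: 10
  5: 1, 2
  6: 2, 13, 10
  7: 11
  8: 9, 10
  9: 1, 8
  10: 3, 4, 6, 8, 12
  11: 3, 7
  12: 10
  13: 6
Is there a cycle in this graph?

Yes

The graph has 13 vertices, 13 edges, and 1 connected component.
Since 13 > 13 - 1, a cycle must exist; for instance 1-9-8-10-6-2-5-1.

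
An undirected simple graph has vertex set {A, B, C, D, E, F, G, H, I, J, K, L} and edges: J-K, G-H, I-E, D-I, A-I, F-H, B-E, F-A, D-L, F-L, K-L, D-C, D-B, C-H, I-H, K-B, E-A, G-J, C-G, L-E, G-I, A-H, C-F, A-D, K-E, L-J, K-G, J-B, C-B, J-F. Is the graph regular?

Yes

Degrees: A:5, B:5, C:5, D:5, E:5, F:5, G:5, H:5, I:5, J:5, K:5, L:5
All degrees equal 5; the graph is regular.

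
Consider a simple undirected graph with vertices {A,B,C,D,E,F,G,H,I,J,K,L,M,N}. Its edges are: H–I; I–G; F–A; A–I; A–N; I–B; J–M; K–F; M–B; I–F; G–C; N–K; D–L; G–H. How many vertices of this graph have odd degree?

Degrees: A:3, B:2, C:1, D:1, E:0, F:3, G:3, H:2, I:5, J:1, K:2, L:1, M:2, N:2
Odd-degree vertices: A, C, D, F, G, I, J, L.

8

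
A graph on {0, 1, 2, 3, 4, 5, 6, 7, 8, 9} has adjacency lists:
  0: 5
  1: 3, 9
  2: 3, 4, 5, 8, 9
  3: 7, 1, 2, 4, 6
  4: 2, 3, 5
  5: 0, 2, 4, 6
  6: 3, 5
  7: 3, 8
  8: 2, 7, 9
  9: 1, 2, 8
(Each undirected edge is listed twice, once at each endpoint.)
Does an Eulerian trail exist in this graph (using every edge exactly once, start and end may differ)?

No

Degrees: 0:1, 1:2, 2:5, 3:5, 4:3, 5:4, 6:2, 7:2, 8:3, 9:3
Odd-degree vertices: 0, 2, 3, 4, 8, 9 (6 total).
An Eulerian trail requires 0 or 2 odd-degree vertices; here there are 6.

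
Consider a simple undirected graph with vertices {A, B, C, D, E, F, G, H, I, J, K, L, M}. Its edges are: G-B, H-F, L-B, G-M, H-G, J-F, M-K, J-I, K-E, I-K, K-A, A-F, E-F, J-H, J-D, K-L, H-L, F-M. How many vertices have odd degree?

Degrees: A:2, B:2, C:0, D:1, E:2, F:5, G:3, H:4, I:2, J:4, K:5, L:3, M:3
Odd-degree vertices: D, F, G, K, L, M.

6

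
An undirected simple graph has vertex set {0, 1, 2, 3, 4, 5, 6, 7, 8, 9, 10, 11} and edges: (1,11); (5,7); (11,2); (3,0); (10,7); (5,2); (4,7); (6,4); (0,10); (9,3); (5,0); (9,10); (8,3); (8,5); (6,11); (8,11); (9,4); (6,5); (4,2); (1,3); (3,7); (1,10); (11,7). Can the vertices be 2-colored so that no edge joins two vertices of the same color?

Color {3, 4, 5, 10, 11} black and {0, 1, 2, 6, 7, 8, 9} white. No edge joins two same-colored vertices, so the graph is bipartite.

Yes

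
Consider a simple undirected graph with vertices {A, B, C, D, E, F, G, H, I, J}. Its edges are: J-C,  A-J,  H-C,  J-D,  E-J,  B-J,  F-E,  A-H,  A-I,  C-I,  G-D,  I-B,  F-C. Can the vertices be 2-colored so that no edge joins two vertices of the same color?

Yes

A valid 2-coloring puts {F, G, H, I, J} on one side and {A, B, C, D, E} on the other; every edge crosses between the two sides.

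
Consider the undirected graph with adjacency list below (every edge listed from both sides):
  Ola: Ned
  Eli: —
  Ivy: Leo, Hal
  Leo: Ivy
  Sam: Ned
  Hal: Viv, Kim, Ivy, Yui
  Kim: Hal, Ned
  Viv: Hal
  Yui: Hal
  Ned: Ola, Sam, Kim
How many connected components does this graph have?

2

Component: {Eli}
Component: {Ola, Ivy, Leo, Sam, Hal, Kim, Viv, Yui, Ned}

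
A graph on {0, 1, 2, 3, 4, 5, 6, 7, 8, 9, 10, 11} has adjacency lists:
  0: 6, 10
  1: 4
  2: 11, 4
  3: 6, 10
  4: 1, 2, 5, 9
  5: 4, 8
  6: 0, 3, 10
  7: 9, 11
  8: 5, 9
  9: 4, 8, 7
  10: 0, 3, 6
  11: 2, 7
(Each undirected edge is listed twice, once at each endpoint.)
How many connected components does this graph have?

2

Component: {0, 3, 6, 10}
Component: {1, 2, 4, 5, 7, 8, 9, 11}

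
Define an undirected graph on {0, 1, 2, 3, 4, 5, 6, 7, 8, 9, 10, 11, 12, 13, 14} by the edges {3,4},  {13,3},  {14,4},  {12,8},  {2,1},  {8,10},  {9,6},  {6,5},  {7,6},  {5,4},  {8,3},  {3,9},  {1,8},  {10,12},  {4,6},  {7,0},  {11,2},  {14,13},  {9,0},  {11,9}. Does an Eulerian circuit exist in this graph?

Yes

Degrees: 0:2, 1:2, 2:2, 3:4, 4:4, 5:2, 6:4, 7:2, 8:4, 9:4, 10:2, 11:2, 12:2, 13:2, 14:2
All degrees are even and the non-isolated vertices are connected — an Eulerian circuit exists.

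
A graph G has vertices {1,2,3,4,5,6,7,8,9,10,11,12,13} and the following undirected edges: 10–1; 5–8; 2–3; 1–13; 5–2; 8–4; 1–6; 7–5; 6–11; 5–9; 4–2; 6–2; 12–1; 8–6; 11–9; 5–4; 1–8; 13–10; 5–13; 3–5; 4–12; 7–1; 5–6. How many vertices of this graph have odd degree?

2

Degrees: 1:6, 2:4, 3:2, 4:4, 5:8, 6:5, 7:2, 8:4, 9:2, 10:2, 11:2, 12:2, 13:3
Odd-degree vertices: 6, 13.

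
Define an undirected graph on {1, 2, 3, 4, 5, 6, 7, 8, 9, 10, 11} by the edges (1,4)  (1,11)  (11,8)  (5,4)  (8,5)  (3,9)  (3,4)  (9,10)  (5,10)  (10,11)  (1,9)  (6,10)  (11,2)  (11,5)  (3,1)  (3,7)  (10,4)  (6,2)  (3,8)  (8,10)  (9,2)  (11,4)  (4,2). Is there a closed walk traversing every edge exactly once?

No

Degrees: 1:4, 2:4, 3:5, 4:6, 5:4, 6:2, 7:1, 8:4, 9:4, 10:6, 11:6
3, 7 have odd degree; an Eulerian circuit needs every degree to be even, so none exists.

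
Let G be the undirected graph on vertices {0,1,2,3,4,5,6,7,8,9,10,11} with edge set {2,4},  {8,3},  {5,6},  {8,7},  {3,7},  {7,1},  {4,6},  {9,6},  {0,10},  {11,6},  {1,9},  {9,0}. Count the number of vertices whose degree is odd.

6

Degrees: 0:2, 1:2, 2:1, 3:2, 4:2, 5:1, 6:4, 7:3, 8:2, 9:3, 10:1, 11:1
Odd-degree vertices: 2, 5, 7, 9, 10, 11.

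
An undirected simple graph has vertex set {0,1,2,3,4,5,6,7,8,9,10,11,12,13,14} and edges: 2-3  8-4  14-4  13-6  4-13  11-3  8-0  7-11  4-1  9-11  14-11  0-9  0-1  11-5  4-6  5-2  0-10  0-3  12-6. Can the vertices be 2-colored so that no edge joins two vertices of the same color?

No

The cycle 6-13-4-6 has length 3, which is odd, so the graph is not bipartite.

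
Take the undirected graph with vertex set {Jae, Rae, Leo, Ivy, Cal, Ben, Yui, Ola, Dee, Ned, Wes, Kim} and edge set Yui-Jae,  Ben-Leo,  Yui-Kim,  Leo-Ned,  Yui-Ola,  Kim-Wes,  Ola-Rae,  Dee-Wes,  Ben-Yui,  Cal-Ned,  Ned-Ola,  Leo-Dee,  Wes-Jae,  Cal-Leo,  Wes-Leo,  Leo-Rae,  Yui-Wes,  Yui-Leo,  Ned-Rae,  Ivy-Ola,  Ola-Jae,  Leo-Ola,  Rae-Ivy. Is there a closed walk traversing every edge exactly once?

Degrees: Jae:3, Rae:4, Leo:8, Ivy:2, Cal:2, Ben:2, Yui:6, Ola:6, Dee:2, Ned:4, Wes:5, Kim:2
Vertices with odd degree: Jae, Wes. An Eulerian circuit requires all degrees even.

No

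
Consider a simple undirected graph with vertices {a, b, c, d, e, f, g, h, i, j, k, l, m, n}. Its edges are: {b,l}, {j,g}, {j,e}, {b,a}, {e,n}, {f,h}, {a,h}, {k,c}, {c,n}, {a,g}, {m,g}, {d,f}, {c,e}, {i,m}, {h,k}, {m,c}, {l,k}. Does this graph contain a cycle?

|V| = 14, |E| = 17, number of components = 1.
Since 17 > 14 - 1, a cycle must exist; for instance c-e-n-c.

Yes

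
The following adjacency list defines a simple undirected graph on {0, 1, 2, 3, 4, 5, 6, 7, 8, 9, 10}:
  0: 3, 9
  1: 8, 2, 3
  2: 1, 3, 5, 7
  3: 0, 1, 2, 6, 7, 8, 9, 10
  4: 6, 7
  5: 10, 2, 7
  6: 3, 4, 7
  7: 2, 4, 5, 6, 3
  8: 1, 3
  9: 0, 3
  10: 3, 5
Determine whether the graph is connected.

A breadth-first search from 0 visits 0, 3, 9, 6, 10, 1, 2, 8, 7, 4, 5 — all 11 vertices — so the graph is connected.

Yes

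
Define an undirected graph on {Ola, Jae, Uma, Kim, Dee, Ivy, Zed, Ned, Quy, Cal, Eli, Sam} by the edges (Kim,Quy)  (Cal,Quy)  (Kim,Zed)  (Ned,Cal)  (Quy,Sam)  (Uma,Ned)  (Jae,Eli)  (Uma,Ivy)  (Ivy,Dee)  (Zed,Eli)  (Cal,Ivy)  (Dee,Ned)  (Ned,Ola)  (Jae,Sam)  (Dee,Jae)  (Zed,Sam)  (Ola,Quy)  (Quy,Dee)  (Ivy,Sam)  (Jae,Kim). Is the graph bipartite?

Yes

Partition the vertices as {Jae, Ivy, Zed, Ned, Quy} vs {Ola, Uma, Kim, Dee, Cal, Eli, Sam}. Each listed edge has one endpoint in each part, so the graph is bipartite.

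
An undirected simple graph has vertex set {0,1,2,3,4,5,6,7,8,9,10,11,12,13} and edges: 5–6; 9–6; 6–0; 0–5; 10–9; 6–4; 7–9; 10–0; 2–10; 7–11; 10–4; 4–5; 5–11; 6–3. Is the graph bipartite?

The cycle 4-6-5-4 has length 3, which is odd, so the graph is not bipartite.

No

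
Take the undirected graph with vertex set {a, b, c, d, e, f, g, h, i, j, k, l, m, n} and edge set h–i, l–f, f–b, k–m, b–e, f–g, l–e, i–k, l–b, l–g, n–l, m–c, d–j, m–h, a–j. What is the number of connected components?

Component: {a, d, j}
Component: {c, h, i, k, m}
Component: {b, e, f, g, l, n}

3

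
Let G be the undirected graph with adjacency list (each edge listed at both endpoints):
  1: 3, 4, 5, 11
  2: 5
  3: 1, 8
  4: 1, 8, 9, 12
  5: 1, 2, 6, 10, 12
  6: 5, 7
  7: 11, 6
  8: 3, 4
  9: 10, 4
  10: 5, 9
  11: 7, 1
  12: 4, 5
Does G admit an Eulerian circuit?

Degrees: 1:4, 2:1, 3:2, 4:4, 5:5, 6:2, 7:2, 8:2, 9:2, 10:2, 11:2, 12:2
Vertices with odd degree: 2, 5. An Eulerian circuit requires all degrees even.

No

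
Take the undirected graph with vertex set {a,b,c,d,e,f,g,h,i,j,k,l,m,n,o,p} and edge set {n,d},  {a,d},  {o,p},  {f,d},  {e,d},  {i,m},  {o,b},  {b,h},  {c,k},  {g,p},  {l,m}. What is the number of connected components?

5

Component: {j}
Component: {c, k}
Component: {i, l, m}
Component: {a, d, e, f, n}
Component: {b, g, h, o, p}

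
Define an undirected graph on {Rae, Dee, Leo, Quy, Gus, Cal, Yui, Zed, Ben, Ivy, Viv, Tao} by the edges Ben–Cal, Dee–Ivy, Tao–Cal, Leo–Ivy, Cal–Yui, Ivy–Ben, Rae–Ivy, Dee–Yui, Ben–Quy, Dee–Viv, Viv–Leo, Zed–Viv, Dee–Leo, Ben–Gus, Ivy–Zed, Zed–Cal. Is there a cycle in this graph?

Yes

The graph has 12 vertices, 16 edges, and 1 connected component.
One cycle is Ivy-Zed-Cal-Ben-Ivy.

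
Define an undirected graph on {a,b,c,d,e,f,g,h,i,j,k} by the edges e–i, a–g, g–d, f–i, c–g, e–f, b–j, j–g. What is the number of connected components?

4

Component: {h}
Component: {k}
Component: {e, f, i}
Component: {a, b, c, d, g, j}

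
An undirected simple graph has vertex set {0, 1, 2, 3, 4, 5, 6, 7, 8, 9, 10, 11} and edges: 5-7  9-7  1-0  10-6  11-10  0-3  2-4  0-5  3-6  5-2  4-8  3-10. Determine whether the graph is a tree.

|V| = 12, |E| = 12.
A tree on 12 vertices has exactly 11 edges; this graph has 12, so it contains a cycle and is not a tree.

No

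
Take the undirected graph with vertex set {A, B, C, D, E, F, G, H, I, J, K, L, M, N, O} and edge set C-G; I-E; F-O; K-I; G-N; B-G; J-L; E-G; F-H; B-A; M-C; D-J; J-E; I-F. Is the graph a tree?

The graph has 15 vertices and 14 edges.
It is connected with exactly 14 edges, hence acyclic — it is a tree.

Yes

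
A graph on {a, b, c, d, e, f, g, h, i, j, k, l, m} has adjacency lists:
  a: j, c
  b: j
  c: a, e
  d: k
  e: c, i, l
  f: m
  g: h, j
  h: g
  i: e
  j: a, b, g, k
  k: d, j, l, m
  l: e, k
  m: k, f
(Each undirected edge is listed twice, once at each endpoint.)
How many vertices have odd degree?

6

Degrees: a:2, b:1, c:2, d:1, e:3, f:1, g:2, h:1, i:1, j:4, k:4, l:2, m:2
Odd-degree vertices: b, d, e, f, h, i.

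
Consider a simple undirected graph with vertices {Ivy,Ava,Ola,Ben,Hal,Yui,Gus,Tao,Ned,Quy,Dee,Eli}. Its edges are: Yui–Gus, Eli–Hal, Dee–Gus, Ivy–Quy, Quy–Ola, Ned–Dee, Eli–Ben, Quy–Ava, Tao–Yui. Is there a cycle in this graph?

|V| = 12, |E| = 9, number of components = 3.
A forest on 12 vertices with 3 components has exactly 9 edges, which matches — so no cycle.

No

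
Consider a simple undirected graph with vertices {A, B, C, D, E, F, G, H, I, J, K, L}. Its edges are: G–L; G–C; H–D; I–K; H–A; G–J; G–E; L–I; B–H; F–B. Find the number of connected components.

Component: {A, B, D, F, H}
Component: {C, E, G, I, J, K, L}

2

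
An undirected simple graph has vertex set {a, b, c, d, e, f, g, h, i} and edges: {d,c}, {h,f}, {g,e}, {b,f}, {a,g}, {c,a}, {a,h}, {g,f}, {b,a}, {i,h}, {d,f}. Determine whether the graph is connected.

Yes

Starting from a and exploring outward reaches every vertex (a, h, c, g, b, f, i, d, e); the graph is connected.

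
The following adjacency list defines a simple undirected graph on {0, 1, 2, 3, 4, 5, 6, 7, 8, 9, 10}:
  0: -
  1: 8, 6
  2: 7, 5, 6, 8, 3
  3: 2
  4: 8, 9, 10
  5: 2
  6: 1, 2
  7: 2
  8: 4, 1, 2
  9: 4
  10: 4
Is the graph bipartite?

Yes

Partition the vertices as {0, 3, 5, 6, 7, 8, 9, 10} vs {1, 2, 4}. Each listed edge has one endpoint in each part, so the graph is bipartite.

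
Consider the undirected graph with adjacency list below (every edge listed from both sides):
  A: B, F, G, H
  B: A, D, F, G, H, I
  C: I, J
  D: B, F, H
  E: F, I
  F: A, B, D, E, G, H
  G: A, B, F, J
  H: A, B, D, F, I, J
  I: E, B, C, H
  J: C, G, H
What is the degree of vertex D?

3

Neighbors of D: B, F, H.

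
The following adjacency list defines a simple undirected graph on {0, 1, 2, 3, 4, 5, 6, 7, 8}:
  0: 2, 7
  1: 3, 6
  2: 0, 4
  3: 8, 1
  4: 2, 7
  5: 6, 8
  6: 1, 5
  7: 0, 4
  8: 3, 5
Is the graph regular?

Degrees: 0:2, 1:2, 2:2, 3:2, 4:2, 5:2, 6:2, 7:2, 8:2
All degrees equal 2; the graph is regular.

Yes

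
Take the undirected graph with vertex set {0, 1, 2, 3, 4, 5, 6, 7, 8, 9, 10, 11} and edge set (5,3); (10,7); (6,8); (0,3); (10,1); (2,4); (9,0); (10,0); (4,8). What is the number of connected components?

Component: {11}
Component: {2, 4, 6, 8}
Component: {0, 1, 3, 5, 7, 9, 10}

3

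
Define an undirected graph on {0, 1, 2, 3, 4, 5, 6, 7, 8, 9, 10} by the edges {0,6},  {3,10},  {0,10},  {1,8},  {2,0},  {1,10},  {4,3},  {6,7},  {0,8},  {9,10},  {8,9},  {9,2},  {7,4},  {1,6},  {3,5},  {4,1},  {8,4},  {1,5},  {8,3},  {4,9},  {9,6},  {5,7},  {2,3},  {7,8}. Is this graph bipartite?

9-4-8-9 is an odd cycle (length 3), and a bipartite graph can contain only even cycles.

No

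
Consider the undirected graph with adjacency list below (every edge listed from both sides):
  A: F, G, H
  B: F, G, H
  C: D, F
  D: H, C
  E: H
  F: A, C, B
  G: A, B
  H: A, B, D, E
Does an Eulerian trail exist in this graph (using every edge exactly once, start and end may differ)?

No

Degrees: A:3, B:3, C:2, D:2, E:1, F:3, G:2, H:4
Odd-degree vertices: A, B, E, F (4 total).
An Eulerian trail requires 0 or 2 odd-degree vertices; here there are 4.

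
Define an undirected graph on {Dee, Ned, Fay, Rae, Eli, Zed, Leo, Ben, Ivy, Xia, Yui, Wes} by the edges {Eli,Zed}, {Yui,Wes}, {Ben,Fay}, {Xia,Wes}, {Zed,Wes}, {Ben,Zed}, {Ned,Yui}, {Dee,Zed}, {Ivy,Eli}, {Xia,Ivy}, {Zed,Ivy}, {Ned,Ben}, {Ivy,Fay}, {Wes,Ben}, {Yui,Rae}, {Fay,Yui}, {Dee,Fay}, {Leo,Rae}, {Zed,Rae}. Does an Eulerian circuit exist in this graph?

No

Degrees: Dee:2, Ned:2, Fay:4, Rae:3, Eli:2, Zed:6, Leo:1, Ben:4, Ivy:4, Xia:2, Yui:4, Wes:4
Vertices with odd degree: Rae, Leo. An Eulerian circuit requires all degrees even.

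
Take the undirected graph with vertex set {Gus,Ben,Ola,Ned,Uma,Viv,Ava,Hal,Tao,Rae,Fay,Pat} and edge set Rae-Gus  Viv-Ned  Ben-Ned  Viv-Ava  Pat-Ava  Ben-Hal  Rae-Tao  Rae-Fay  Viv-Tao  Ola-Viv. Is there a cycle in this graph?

|V| = 12, |E| = 10, number of components = 2.
A forest on 12 vertices with 2 components has exactly 10 edges, which matches — so no cycle.

No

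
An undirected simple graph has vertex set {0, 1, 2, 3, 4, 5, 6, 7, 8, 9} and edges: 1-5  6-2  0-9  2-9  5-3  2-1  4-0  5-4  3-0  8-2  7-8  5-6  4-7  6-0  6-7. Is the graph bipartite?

Yes

Color {1, 3, 4, 6, 8, 9} black and {0, 2, 5, 7} white. No edge joins two same-colored vertices, so the graph is bipartite.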